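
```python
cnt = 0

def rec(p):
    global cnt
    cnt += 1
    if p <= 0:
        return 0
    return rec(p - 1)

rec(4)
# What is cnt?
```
Call trace:
rec(p=4)
  rec(p=3)
    rec(p=2)
      rec(p=1)
        rec(p=0)
        -> return 0
      -> return 0
    -> return 0
  -> return 0
-> return 0

cnt is incremented once per call. rec is entered once for each p = 4, 3, 2, 1, 0 (the p <= 0 call returns without recursing), i.e. 4 + 1 calls.
cnt = 5

Final answer: 5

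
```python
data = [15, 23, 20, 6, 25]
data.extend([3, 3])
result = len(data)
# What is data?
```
Trace:
  data=[15, 23, 20, 6, 25]
  data=[15, 23, 20, 6, 25, 3, 3]
  data=[15, 23, 20, 6, 25, 3, 3], result=7

Final answer: [15, 23, 20, 6, 25, 3, 3]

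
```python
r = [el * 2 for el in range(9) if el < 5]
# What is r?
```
Trace:
  el=0
  el=1
  el=2
  el=3
  el=4
  el=5
  el=6
  el=7
  el=8
  r=[0, 2, 4, 6, 8]

Final answer: [0, 2, 4, 6, 8]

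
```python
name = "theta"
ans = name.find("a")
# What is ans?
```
Trace:
  name='theta'
  name='theta', ans=4

Final answer: 4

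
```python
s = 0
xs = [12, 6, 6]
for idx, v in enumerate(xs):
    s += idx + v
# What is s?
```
Trace:
  s=0
  s=12, idx=0, v=12
  s=19, idx=1, v=6
  s=27, idx=2, v=6

Final answer: 27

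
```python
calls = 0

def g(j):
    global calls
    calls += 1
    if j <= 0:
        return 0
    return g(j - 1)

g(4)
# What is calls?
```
Call trace:
g(j=4)
  g(j=3)
    g(j=2)
      g(j=1)
        g(j=0)
        -> return 0
      -> return 0
    -> return 0
  -> return 0
-> return 0

calls is incremented once per call. g is entered once for each j = 4, 3, 2, 1, 0 (the j <= 0 call returns without recursing), i.e. 4 + 1 calls.
calls = 5

Final answer: 5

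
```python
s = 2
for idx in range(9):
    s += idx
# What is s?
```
Trace:
  s=2
  s=2, idx=0
  s=3, idx=1
  s=5, idx=2
  s=8, idx=3
  s=12, idx=4
  s=17, idx=5
  s=23, idx=6
  s=30, idx=7
  s=38, idx=8

Final answer: 38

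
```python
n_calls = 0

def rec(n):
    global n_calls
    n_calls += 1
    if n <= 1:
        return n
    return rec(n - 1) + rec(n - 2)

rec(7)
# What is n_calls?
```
Call trace (a repeated sub-call is expanded the first time; later identical calls just restate its return value):
rec(n=7)
  rec(n=6)
    rec(n=5)
      rec(n=4)
        rec(n=3)
          rec(n=2)
            rec(n=1)
            -> return 1
            rec(n=0)
            -> return 0
          -> return 1
          rec(n=1)
          -> return 1
        -> return 2
        rec(n=2) -> return 1  (same call as traced above)
      -> return 3
      rec(n=3) -> return 2  (same call as traced above)
    -> return 5
    rec(n=4) -> return 3  (same call as traced above)
  -> return 8
  rec(n=5) -> return 5  (same call as traced above)
-> return 13

n_calls is incremented once per call, so count the calls in each subtree. Let C(n) = number of calls made by rec(n).
C(0) = C(1) = 1 (base case, no recursion); C(n) = 1 + C(n - 1) + C(n - 2) otherwise.
C(2) = 1 + C(1) + C(0) = 1 + 1 + 1 = 3
C(3) = 1 + C(2) + C(1) = 1 + 3 + 1 = 5
C(4) = 1 + C(3) + C(2) = 1 + 5 + 3 = 9
C(5) = 1 + C(4) + C(3) = 1 + 9 + 5 = 15
C(6) = 1 + C(5) + C(4) = 1 + 15 + 9 = 25
C(7) = 1 + C(6) + C(5) = 1 + 25 + 15 = 41
n_calls = C(7) = 41

Final answer: 41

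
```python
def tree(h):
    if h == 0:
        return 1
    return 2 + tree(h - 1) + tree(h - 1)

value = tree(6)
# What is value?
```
Call trace (a repeated sub-call is expanded the first time; later identical calls just restate its return value):
tree(h=6)
  tree(h=5)
    tree(h=4)
      tree(h=3)
        tree(h=2)
          tree(h=1)
            tree(h=0)
            -> return 1
            tree(h=0)
            -> return 1
          -> return 4
          tree(h=1) -> return 4  (same call as traced above)
        -> return 10
        tree(h=2) -> return 10  (same call as traced above)
      -> return 22
      tree(h=3) -> return 22  (same call as traced above)
    -> return 46
    tree(h=4) -> return 46  (same call as traced above)
  -> return 94
  tree(h=5) -> return 94  (same call as traced above)
-> return 190

Final answer: 190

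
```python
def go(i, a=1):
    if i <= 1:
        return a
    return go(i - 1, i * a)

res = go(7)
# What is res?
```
Call trace:
go(i=7, a=1)
  go(i=6, a=7)
    go(i=5, a=42)
      go(i=4, a=210)
        go(i=3, a=840)
          go(i=2, a=2520)
            go(i=1, a=5040)
            -> return 5040
          -> return 5040
        -> return 5040
      -> return 5040
    -> return 5040
  -> return 5040
-> return 5040

Final answer: 5040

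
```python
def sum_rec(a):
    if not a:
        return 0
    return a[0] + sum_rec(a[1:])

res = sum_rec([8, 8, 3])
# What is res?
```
Call trace:
sum_rec(a=[8, 8, 3])
  sum_rec(a=[8, 3])
    sum_rec(a=[3])
      sum_rec(a=[])
      -> return 0
    -> return 3
  -> return 11
-> return 19

Final answer: 19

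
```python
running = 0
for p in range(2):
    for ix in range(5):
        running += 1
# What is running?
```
Trace:
  running=0
  running=1, p=0, ix=0
  running=2, p=0, ix=1
  running=3, p=0, ix=2
  running=4, p=0, ix=3
  running=5, p=0, ix=4
  running=6, p=1, ix=0
  running=7, p=1, ix=1
  running=8, p=1, ix=2
  running=9, p=1, ix=3
  running=10, p=1, ix=4

Final answer: 10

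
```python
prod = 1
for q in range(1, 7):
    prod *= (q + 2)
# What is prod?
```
Trace:
  prod=1
  prod=3, q=1
  prod=12, q=2
  prod=60, q=3
  prod=360, q=4
  prod=2520, q=5
  prod=20160, q=6

Final answer: 20160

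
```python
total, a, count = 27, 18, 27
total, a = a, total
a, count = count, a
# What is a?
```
Trace:
  total=27, a=18, count=27
  total=18, a=27, count=27
  total=18, a=27, count=27

Final answer: 27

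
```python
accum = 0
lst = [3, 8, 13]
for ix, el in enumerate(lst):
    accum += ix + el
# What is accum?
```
Trace:
  accum=0
  accum=3, ix=0, el=3
  accum=12, ix=1, el=8
  accum=27, ix=2, el=13

Final answer: 27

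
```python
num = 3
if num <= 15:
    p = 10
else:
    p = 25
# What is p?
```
Trace:
  num=3
  num=3, p=10

Final answer: 10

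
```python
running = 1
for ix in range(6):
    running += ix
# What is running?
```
Trace:
  running=1
  running=1, ix=0
  running=2, ix=1
  running=4, ix=2
  running=7, ix=3
  running=11, ix=4
  running=16, ix=5

Final answer: 16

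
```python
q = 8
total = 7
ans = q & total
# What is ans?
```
Trace:
  q=8
  q=8, total=7
  q=8, total=7, ans=0

Final answer: 0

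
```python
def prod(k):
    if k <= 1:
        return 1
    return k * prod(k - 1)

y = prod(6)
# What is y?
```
Call trace:
prod(k=6)
  prod(k=5)
    prod(k=4)
      prod(k=3)
        prod(k=2)
          prod(k=1)
          -> return 1
        -> return 2
      -> return 6
    -> return 24
  -> return 120
-> return 720

Final answer: 720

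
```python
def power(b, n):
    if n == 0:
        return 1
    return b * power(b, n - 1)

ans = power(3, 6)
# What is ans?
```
Call trace:
power(b=3, n=6)
  power(b=3, n=5)
    power(b=3, n=4)
      power(b=3, n=3)
        power(b=3, n=2)
          power(b=3, n=1)
            power(b=3, n=0)
            -> return 1
          -> return 3
        -> return 9
      -> return 27
    -> return 81
  -> return 243
-> return 729

Final answer: 729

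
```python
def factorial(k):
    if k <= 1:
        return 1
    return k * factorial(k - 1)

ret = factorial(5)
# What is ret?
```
Call trace:
factorial(k=5)
  factorial(k=4)
    factorial(k=3)
      factorial(k=2)
        factorial(k=1)
        -> return 1
      -> return 2
    -> return 6
  -> return 24
-> return 120

Final answer: 120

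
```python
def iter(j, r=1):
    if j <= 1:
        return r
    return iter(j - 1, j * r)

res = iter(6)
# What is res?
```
Call trace:
iter(j=6, r=1)
  iter(j=5, r=6)
    iter(j=4, r=30)
      iter(j=3, r=120)
        iter(j=2, r=360)
          iter(j=1, r=720)
          -> return 720
        -> return 720
      -> return 720
    -> return 720
  -> return 720
-> return 720

Final answer: 720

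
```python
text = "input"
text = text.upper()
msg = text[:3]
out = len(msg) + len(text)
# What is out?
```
Trace:
  text='input'
  text='INPUT'
  text='INPUT', msg='INP'
  text='INPUT', msg='INP', out=8

Final answer: 8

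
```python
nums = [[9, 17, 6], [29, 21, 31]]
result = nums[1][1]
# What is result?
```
Trace:
  nums=[[9, 17, 6], [29, 21, 31]]
  nums=[[9, 17, 6], [29, 21, 31]], result=21

Final answer: 21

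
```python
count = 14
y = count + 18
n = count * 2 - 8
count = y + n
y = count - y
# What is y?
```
Trace:
  count=14
  count=14, y=32
  count=14, y=32, n=20
  count=52, y=32, n=20
  count=52, y=20, n=20

Final answer: 20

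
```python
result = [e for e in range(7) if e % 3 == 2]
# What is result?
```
Trace:
  e=0
  e=1
  e=2
  e=3
  e=4
  e=5
  e=6
  result=[2, 5]

Final answer: [2, 5]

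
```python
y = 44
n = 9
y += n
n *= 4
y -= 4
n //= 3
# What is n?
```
Trace:
  y=44
  y=44, n=9
  y=53, n=9
  y=53, n=36
  y=49, n=36
  y=49, n=12

Final answer: 12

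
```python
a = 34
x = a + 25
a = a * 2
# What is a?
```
Trace:
  a=34
  a=34, x=59
  a=68, x=59

Final answer: 68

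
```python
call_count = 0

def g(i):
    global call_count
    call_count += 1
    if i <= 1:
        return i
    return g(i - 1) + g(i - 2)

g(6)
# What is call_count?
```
Call trace (a repeated sub-call is expanded the first time; later identical calls just restate its return value):
g(i=6)
  g(i=5)
    g(i=4)
      g(i=3)
        g(i=2)
          g(i=1)
          -> return 1
          g(i=0)
          -> return 0
        -> return 1
        g(i=1)
        -> return 1
      -> return 2
      g(i=2) -> return 1  (same call as traced above)
    -> return 3
    g(i=3) -> return 2  (same call as traced above)
  -> return 5
  g(i=4) -> return 3  (same call as traced above)
-> return 8

call_count is incremented once per call, so count the calls in each subtree. Let C(i) = number of calls made by g(i).
C(0) = C(1) = 1 (base case, no recursion); C(i) = 1 + C(i - 1) + C(i - 2) otherwise.
C(2) = 1 + C(1) + C(0) = 1 + 1 + 1 = 3
C(3) = 1 + C(2) + C(1) = 1 + 3 + 1 = 5
C(4) = 1 + C(3) + C(2) = 1 + 5 + 3 = 9
C(5) = 1 + C(4) + C(3) = 1 + 9 + 5 = 15
C(6) = 1 + C(5) + C(4) = 1 + 15 + 9 = 25
call_count = C(6) = 25

Final answer: 25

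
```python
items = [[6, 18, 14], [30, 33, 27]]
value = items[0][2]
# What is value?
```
Trace:
  items=[[6, 18, 14], [30, 33, 27]]
  items=[[6, 18, 14], [30, 33, 27]], value=14

Final answer: 14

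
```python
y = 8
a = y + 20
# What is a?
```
Trace:
  y=8
  y=8, a=28

Final answer: 28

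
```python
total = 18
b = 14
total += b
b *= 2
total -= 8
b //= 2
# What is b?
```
Trace:
  total=18
  total=18, b=14
  total=32, b=14
  total=32, b=28
  total=24, b=28
  total=24, b=14

Final answer: 14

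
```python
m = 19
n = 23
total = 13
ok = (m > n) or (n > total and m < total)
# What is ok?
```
Trace:
  m=19
  m=19, n=23
  m=19, n=23, total=13
  m=19, n=23, total=13, ok=False

Final answer: False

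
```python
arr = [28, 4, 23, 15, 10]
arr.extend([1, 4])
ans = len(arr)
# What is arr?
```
Trace:
  arr=[28, 4, 23, 15, 10]
  arr=[28, 4, 23, 15, 10, 1, 4]
  arr=[28, 4, 23, 15, 10, 1, 4], ans=7

Final answer: [28, 4, 23, 15, 10, 1, 4]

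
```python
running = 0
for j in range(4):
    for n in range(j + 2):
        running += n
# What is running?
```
Trace:
  running=0
  running=0, j=0, n=0
  running=1, j=0, n=1
  running=1, j=1, n=0
  running=2, j=1, n=1
  running=4, j=1, n=2
  running=4, j=2, n=0
  running=5, j=2, n=1
  running=7, j=2, n=2
  running=10, j=2, n=3
  running=10, j=3, n=0
  running=11, j=3, n=1
  running=13, j=3, n=2
  running=16, j=3, n=3
  running=20, j=3, n=4

Final answer: 20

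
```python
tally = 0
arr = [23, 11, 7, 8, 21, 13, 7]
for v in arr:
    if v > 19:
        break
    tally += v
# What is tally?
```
Trace:
  tally=0
  tally=0, v=23

Final answer: 0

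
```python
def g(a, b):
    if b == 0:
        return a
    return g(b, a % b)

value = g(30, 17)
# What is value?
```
Call trace:
g(a=30, b=17)
  g(a=17, b=13)
    g(a=13, b=4)
      g(a=4, b=1)
        g(a=1, b=0)
        -> return 1
      -> return 1
    -> return 1
  -> return 1
-> return 1

Final answer: 1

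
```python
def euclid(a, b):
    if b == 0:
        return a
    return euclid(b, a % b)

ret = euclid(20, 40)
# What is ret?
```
Call trace:
euclid(a=20, b=40)
  euclid(a=40, b=20)
    euclid(a=20, b=0)
    -> return 20
  -> return 20
-> return 20

Final answer: 20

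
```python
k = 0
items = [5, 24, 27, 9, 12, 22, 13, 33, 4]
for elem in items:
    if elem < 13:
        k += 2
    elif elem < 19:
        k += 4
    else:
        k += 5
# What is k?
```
Trace:
  k=0
  k=2, elem=5
  k=7, elem=24
  k=12, elem=27
  k=14, elem=9
  k=16, elem=12
  k=21, elem=22
  k=25, elem=13
  k=30, elem=33
  k=32, elem=4

Final answer: 32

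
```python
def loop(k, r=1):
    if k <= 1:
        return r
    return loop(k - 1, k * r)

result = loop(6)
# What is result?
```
Call trace:
loop(k=6, r=1)
  loop(k=5, r=6)
    loop(k=4, r=30)
      loop(k=3, r=120)
        loop(k=2, r=360)
          loop(k=1, r=720)
          -> return 720
        -> return 720
      -> return 720
    -> return 720
  -> return 720
-> return 720

Final answer: 720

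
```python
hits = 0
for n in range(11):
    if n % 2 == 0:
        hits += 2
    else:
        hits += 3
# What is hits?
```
Trace:
  hits=0
  hits=2, n=0
  hits=5, n=1
  hits=7, n=2
  hits=10, n=3
  hits=12, n=4
  hits=15, n=5
  hits=17, n=6
  hits=20, n=7
  hits=22, n=8
  hits=25, n=9
  hits=27, n=10

Final answer: 27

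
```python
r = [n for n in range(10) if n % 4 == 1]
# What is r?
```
Trace:
  n=0
  n=1
  n=2
  n=3
  n=4
  n=5
  n=6
  n=7
  n=8
  n=9
  r=[1, 5, 9]

Final answer: [1, 5, 9]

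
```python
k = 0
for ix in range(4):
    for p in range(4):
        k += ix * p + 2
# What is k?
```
Trace:
  k=0
  k=2, ix=0, p=0
  k=4, ix=0, p=1
  k=6, ix=0, p=2
  k=8, ix=0, p=3
  k=10, ix=1, p=0
  k=13, ix=1, p=1
  k=17, ix=1, p=2
  k=22, ix=1, p=3
  k=24, ix=2, p=0
  k=28, ix=2, p=1
  k=34, ix=2, p=2
  k=42, ix=2, p=3
  k=44, ix=3, p=0
  k=49, ix=3, p=1
  k=57, ix=3, p=2
  k=68, ix=3, p=3

Final answer: 68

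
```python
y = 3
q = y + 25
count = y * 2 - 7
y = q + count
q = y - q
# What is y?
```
Trace:
  y=3
  y=3, q=28
  y=3, q=28, count=-1
  y=27, q=28, count=-1
  y=27, q=-1, count=-1

Final answer: 27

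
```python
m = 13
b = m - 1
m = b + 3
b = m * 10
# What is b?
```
Trace:
  m=13
  m=13, b=12
  m=15, b=12
  m=15, b=150

Final answer: 150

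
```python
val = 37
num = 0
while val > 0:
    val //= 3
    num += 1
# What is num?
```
Trace:
  val=37
  val=37, num=0
  val=12, num=1
  val=4, num=2
  val=1, num=3
  val=0, num=4

Final answer: 4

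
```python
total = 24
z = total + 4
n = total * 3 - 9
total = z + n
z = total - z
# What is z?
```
Trace:
  total=24
  total=24, z=28
  total=24, z=28, n=63
  total=91, z=28, n=63
  total=91, z=63, n=63

Final answer: 63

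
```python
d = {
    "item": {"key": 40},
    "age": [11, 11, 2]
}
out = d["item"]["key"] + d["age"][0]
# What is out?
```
Trace:
  d={'item': {'key': 40}, 'age': [11, 11, 2]}
  d={'item': {'key': 40}, 'age': [11, 11, 2]}, out=51

Final answer: 51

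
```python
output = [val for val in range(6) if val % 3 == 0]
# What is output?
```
Trace:
  val=0
  val=1
  val=2
  val=3
  val=4
  val=5
  output=[0, 3]

Final answer: [0, 3]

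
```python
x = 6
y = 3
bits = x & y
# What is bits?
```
Trace:
  x=6
  x=6, y=3
  x=6, y=3, bits=2

Final answer: 2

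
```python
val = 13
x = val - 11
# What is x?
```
Trace:
  val=13
  val=13, x=2

Final answer: 2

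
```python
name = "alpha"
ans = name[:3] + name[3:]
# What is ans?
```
Trace:
  name='alpha'
  name='alpha', ans='alpha'

Final answer: 'alpha'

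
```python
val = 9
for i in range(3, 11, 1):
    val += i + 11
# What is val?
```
Trace:
  val=9
  val=23, i=3
  val=38, i=4
  val=54, i=5
  val=71, i=6
  val=89, i=7
  val=108, i=8
  val=128, i=9
  val=149, i=10

Final answer: 149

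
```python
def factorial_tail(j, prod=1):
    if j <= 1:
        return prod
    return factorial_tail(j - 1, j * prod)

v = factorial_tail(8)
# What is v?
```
Call trace:
factorial_tail(j=8, prod=1)
  factorial_tail(j=7, prod=8)
    factorial_tail(j=6, prod=56)
      factorial_tail(j=5, prod=336)
        factorial_tail(j=4, prod=1680)
          factorial_tail(j=3, prod=6720)
            factorial_tail(j=2, prod=20160)
              factorial_tail(j=1, prod=40320)
              -> return 40320
            -> return 40320
          -> return 40320
        -> return 40320
      -> return 40320
    -> return 40320
  -> return 40320
-> return 40320

Final answer: 40320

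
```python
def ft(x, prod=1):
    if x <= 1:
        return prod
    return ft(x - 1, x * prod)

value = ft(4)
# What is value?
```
Call trace:
ft(x=4, prod=1)
  ft(x=3, prod=4)
    ft(x=2, prod=12)
      ft(x=1, prod=24)
      -> return 24
    -> return 24
  -> return 24
-> return 24

Final answer: 24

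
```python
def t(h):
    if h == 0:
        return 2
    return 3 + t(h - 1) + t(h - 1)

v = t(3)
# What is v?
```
Call trace (a repeated sub-call is expanded the first time; later identical calls just restate its return value):
t(h=3)
  t(h=2)
    t(h=1)
      t(h=0)
      -> return 2
      t(h=0)
      -> return 2
    -> return 7
    t(h=1) -> return 7  (same call as traced above)
  -> return 17
  t(h=2) -> return 17  (same call as traced above)
-> return 37

Final answer: 37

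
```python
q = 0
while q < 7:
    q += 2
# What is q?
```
Trace:
  q=0
  q=2
  q=4
  q=6
  q=8

Final answer: 8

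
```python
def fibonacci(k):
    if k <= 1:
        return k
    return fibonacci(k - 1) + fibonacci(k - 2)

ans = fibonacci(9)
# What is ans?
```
Call trace (a repeated sub-call is expanded the first time; later identical calls just restate its return value):
fibonacci(k=9)
  fibonacci(k=8)
    fibonacci(k=7)
      fibonacci(k=6)
        fibonacci(k=5)
          fibonacci(k=4)
            fibonacci(k=3)
              fibonacci(k=2)
                fibonacci(k=1)
                -> return 1
                fibonacci(k=0)
                -> return 0
              -> return 1
              fibonacci(k=1)
              -> return 1
            -> return 2
            fibonacci(k=2) -> return 1  (same call as traced above)
          -> return 3
          fibonacci(k=3) -> return 2  (same call as traced above)
        -> return 5
        fibonacci(k=4) -> return 3  (same call as traced above)
      -> return 8
      fibonacci(k=5) -> return 5  (same call as traced above)
    -> return 13
    fibonacci(k=6) -> return 8  (same call as traced above)
  -> return 21
  fibonacci(k=7) -> return 13  (same call as traced above)
-> return 34

Final answer: 34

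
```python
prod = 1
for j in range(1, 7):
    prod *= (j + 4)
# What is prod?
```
Trace:
  prod=1
  prod=5, j=1
  prod=30, j=2
  prod=210, j=3
  prod=1680, j=4
  prod=15120, j=5
  prod=151200, j=6

Final answer: 151200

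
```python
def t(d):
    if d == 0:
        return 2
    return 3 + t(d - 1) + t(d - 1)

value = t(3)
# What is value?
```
Call trace (a repeated sub-call is expanded the first time; later identical calls just restate its return value):
t(d=3)
  t(d=2)
    t(d=1)
      t(d=0)
      -> return 2
      t(d=0)
      -> return 2
    -> return 7
    t(d=1) -> return 7  (same call as traced above)
  -> return 17
  t(d=2) -> return 17  (same call as traced above)
-> return 37

Final answer: 37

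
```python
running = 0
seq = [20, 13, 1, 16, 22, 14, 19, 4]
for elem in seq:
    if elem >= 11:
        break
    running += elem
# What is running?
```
Trace:
  running=0
  running=0, elem=20

Final answer: 0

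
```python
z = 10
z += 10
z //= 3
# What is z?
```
Trace:
  z=10
  z=20
  z=6

Final answer: 6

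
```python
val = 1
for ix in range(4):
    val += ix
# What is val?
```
Trace:
  val=1
  val=1, ix=0
  val=2, ix=1
  val=4, ix=2
  val=7, ix=3

Final answer: 7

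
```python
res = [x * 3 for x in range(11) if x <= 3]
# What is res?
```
Trace:
  x=0
  x=1
  x=2
  x=3
  x=4
  x=5
  x=6
  x=7
  x=8
  x=9
  x=10
  res=[0, 3, 6, 9]

Final answer: [0, 3, 6, 9]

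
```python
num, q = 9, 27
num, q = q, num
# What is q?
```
Trace:
  num=9, q=27
  num=27, q=9

Final answer: 9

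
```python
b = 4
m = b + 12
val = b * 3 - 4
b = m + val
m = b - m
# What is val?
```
Trace:
  b=4
  b=4, m=16
  b=4, m=16, val=8
  b=24, m=16, val=8
  b=24, m=8, val=8

Final answer: 8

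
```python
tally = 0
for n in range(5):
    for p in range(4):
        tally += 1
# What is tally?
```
Trace:
  tally=0
  tally=1, n=0, p=0
  tally=2, n=0, p=1
  tally=3, n=0, p=2
  tally=4, n=0, p=3
  tally=5, n=1, p=0
  tally=6, n=1, p=1
  tally=7, n=1, p=2
  tally=8, n=1, p=3
  tally=9, n=2, p=0
  tally=10, n=2, p=1
  tally=11, n=2, p=2
  tally=12, n=2, p=3
  tally=13, n=3, p=0
  tally=14, n=3, p=1
  tally=15, n=3, p=2
  tally=16, n=3, p=3
  tally=17, n=4, p=0
  tally=18, n=4, p=1
  tally=19, n=4, p=2
  tally=20, n=4, p=3

Final answer: 20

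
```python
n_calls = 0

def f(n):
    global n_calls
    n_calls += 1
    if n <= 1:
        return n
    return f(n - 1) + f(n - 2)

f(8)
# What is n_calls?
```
Call trace (a repeated sub-call is expanded the first time; later identical calls just restate its return value):
f(n=8)
  f(n=7)
    f(n=6)
      f(n=5)
        f(n=4)
          f(n=3)
            f(n=2)
              f(n=1)
              -> return 1
              f(n=0)
              -> return 0
            -> return 1
            f(n=1)
            -> return 1
          -> return 2
          f(n=2) -> return 1  (same call as traced above)
        -> return 3
        f(n=3) -> return 2  (same call as traced above)
      -> return 5
      f(n=4) -> return 3  (same call as traced above)
    -> return 8
    f(n=5) -> return 5  (same call as traced above)
  -> return 13
  f(n=6) -> return 8  (same call as traced above)
-> return 21

n_calls is incremented once per call, so count the calls in each subtree. Let C(n) = number of calls made by f(n).
C(0) = C(1) = 1 (base case, no recursion); C(n) = 1 + C(n - 1) + C(n - 2) otherwise.
C(2) = 1 + C(1) + C(0) = 1 + 1 + 1 = 3
C(3) = 1 + C(2) + C(1) = 1 + 3 + 1 = 5
C(4) = 1 + C(3) + C(2) = 1 + 5 + 3 = 9
C(5) = 1 + C(4) + C(3) = 1 + 9 + 5 = 15
C(6) = 1 + C(5) + C(4) = 1 + 15 + 9 = 25
C(7) = 1 + C(6) + C(5) = 1 + 25 + 15 = 41
C(8) = 1 + C(7) + C(6) = 1 + 41 + 25 = 67
n_calls = C(8) = 67

Final answer: 67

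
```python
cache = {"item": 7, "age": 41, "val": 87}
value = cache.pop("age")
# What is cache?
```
Trace:
  cache={'item': 7, 'age': 41, 'val': 87}
  cache={'item': 7, 'val': 87}, value=41

Final answer: {'item': 7, 'val': 87}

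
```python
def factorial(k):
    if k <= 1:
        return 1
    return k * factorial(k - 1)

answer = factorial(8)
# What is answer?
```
Call trace:
factorial(k=8)
  factorial(k=7)
    factorial(k=6)
      factorial(k=5)
        factorial(k=4)
          factorial(k=3)
            factorial(k=2)
              factorial(k=1)
              -> return 1
            -> return 2
          -> return 6
        -> return 24
      -> return 120
    -> return 720
  -> return 5040
-> return 40320

Final answer: 40320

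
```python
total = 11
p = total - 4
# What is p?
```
Trace:
  total=11
  total=11, p=7

Final answer: 7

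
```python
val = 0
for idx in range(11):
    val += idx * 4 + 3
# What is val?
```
Trace:
  val=0
  val=3, idx=0
  val=10, idx=1
  val=21, idx=2
  val=36, idx=3
  val=55, idx=4
  val=78, idx=5
  val=105, idx=6
  val=136, idx=7
  val=171, idx=8
  val=210, idx=9
  val=253, idx=10

Final answer: 253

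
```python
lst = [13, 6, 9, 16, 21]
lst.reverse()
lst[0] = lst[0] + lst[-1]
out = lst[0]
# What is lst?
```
Trace:
  lst=[13, 6, 9, 16, 21]
  lst=[21, 16, 9, 6, 13]
  lst=[34, 16, 9, 6, 13]
  lst=[34, 16, 9, 6, 13], out=34

Final answer: [34, 16, 9, 6, 13]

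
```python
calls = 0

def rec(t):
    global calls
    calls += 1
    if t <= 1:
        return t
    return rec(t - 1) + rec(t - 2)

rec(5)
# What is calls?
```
Call trace (a repeated sub-call is expanded the first time; later identical calls just restate its return value):
rec(t=5)
  rec(t=4)
    rec(t=3)
      rec(t=2)
        rec(t=1)
        -> return 1
        rec(t=0)
        -> return 0
      -> return 1
      rec(t=1)
      -> return 1
    -> return 2
    rec(t=2) -> return 1  (same call as traced above)
  -> return 3
  rec(t=3) -> return 2  (same call as traced above)
-> return 5

calls is incremented once per call, so count the calls in each subtree. Let C(t) = number of calls made by rec(t).
C(0) = C(1) = 1 (base case, no recursion); C(t) = 1 + C(t - 1) + C(t - 2) otherwise.
C(2) = 1 + C(1) + C(0) = 1 + 1 + 1 = 3
C(3) = 1 + C(2) + C(1) = 1 + 3 + 1 = 5
C(4) = 1 + C(3) + C(2) = 1 + 5 + 3 = 9
C(5) = 1 + C(4) + C(3) = 1 + 9 + 5 = 15
calls = C(5) = 15

Final answer: 15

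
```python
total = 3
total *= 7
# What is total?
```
Trace:
  total=3
  total=21

Final answer: 21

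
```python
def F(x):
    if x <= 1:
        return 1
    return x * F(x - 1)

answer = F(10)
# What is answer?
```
Call trace:
F(x=10)
  F(x=9)
    F(x=8)
      F(x=7)
        F(x=6)
          F(x=5)
            F(x=4)
              F(x=3)
                F(x=2)
                  F(x=1)
                  -> return 1
                -> return 2
              -> return 6
            -> return 24
          -> return 120
        -> return 720
      -> return 5040
    -> return 40320
  -> return 362880
-> return 3628800

Final answer: 3628800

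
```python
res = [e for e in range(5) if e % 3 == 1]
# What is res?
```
Trace:
  e=0
  e=1
  e=2
  e=3
  e=4
  res=[1, 4]

Final answer: [1, 4]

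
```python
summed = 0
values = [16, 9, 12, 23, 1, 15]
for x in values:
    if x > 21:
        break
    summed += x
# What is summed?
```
Trace:
  summed=0
  summed=16, x=16
  summed=25, x=9
  summed=37, x=12
  summed=37, x=23

Final answer: 37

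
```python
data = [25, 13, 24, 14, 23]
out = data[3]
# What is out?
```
Trace:
  data=[25, 13, 24, 14, 23]
  data=[25, 13, 24, 14, 23], out=14

Final answer: 14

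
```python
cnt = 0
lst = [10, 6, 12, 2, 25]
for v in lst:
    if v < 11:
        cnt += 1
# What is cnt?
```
Trace:
  cnt=0
  cnt=1, v=10
  cnt=2, v=6
  cnt=2, v=12
  cnt=3, v=2
  cnt=3, v=25

Final answer: 3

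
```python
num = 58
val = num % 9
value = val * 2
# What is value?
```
Trace:
  num=58
  num=58, val=4
  num=58, val=4, value=8

Final answer: 8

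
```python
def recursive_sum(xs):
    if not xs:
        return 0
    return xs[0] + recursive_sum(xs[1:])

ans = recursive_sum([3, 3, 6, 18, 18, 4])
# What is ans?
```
Call trace:
recursive_sum(xs=[3, 3, 6, 18, 18, 4])
  recursive_sum(xs=[3, 6, 18, 18, 4])
    recursive_sum(xs=[6, 18, 18, 4])
      recursive_sum(xs=[18, 18, 4])
        recursive_sum(xs=[18, 4])
          recursive_sum(xs=[4])
            recursive_sum(xs=[])
            -> return 0
          -> return 4
        -> return 22
      -> return 40
    -> return 46
  -> return 49
-> return 52

Final answer: 52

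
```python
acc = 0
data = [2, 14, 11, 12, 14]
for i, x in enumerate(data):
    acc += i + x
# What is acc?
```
Trace:
  acc=0
  acc=2, i=0, x=2
  acc=17, i=1, x=14
  acc=30, i=2, x=11
  acc=45, i=3, x=12
  acc=63, i=4, x=14

Final answer: 63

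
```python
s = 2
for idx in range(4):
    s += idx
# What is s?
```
Trace:
  s=2
  s=2, idx=0
  s=3, idx=1
  s=5, idx=2
  s=8, idx=3

Final answer: 8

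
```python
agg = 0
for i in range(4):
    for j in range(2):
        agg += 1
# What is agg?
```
Trace:
  agg=0
  agg=1, i=0, j=0
  agg=2, i=0, j=1
  agg=3, i=1, j=0
  agg=4, i=1, j=1
  agg=5, i=2, j=0
  agg=6, i=2, j=1
  agg=7, i=3, j=0
  agg=8, i=3, j=1

Final answer: 8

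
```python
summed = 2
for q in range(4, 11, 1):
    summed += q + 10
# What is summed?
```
Trace:
  summed=2
  summed=16, q=4
  summed=31, q=5
  summed=47, q=6
  summed=64, q=7
  summed=82, q=8
  summed=101, q=9
  summed=121, q=10

Final answer: 121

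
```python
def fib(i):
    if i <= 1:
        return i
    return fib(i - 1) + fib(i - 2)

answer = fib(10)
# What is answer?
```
Call trace (a repeated sub-call is expanded the first time; later identical calls just restate its return value):
fib(i=10)
  fib(i=9)
    fib(i=8)
      fib(i=7)
        fib(i=6)
          fib(i=5)
            fib(i=4)
              fib(i=3)
                fib(i=2)
                  fib(i=1)
                  -> return 1
                  fib(i=0)
                  -> return 0
                -> return 1
                fib(i=1)
                -> return 1
              -> return 2
              fib(i=2) -> return 1  (same call as traced above)
            -> return 3
            fib(i=3) -> return 2  (same call as traced above)
          -> return 5
          fib(i=4) -> return 3  (same call as traced above)
        -> return 8
        fib(i=5) -> return 5  (same call as traced above)
      -> return 13
      fib(i=6) -> return 8  (same call as traced above)
    -> return 21
    fib(i=7) -> return 13  (same call as traced above)
  -> return 34
  fib(i=8) -> return 21  (same call as traced above)
-> return 55

Final answer: 55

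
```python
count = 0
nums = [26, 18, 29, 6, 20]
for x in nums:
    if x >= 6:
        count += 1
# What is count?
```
Trace:
  count=0
  count=1, x=26
  count=2, x=18
  count=3, x=29
  count=4, x=6
  count=5, x=20

Final answer: 5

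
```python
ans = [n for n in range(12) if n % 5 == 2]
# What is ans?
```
Trace:
  n=0
  n=1
  n=2
  n=3
  n=4
  n=5
  n=6
  n=7
  n=8
  n=9
  n=10
  n=11
  ans=[2, 7]

Final answer: [2, 7]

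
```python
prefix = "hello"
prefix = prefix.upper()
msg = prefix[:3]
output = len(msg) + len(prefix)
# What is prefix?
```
Trace:
  prefix='hello'
  prefix='HELLO'
  prefix='HELLO', msg='HEL'
  prefix='HELLO', msg='HEL', output=8

Final answer: 'HELLO'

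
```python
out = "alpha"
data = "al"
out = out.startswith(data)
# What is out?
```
Trace:
  out='alpha'
  out='alpha', data='al'
  out=True, data='al'

Final answer: True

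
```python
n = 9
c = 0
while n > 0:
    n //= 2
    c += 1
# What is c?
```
Trace:
  n=9
  n=9, c=0
  n=4, c=1
  n=2, c=2
  n=1, c=3
  n=0, c=4

Final answer: 4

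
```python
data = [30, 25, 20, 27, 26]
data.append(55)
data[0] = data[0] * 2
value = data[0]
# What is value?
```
Trace:
  data=[30, 25, 20, 27, 26]
  data=[30, 25, 20, 27, 26, 55]
  data=[60, 25, 20, 27, 26, 55]
  data=[60, 25, 20, 27, 26, 55], value=60

Final answer: 60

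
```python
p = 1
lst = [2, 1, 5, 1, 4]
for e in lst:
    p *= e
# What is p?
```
Trace:
  p=1
  p=2, e=2
  p=2, e=1
  p=10, e=5
  p=10, e=1
  p=40, e=4

Final answer: 40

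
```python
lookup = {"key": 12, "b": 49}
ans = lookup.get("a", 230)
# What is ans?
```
Trace:
  lookup={'key': 12, 'b': 49}
  lookup={'key': 12, 'b': 49}, ans=230

Final answer: 230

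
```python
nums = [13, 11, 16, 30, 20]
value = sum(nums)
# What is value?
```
Trace:
  nums=[13, 11, 16, 30, 20]
  nums=[13, 11, 16, 30, 20], value=90

Final answer: 90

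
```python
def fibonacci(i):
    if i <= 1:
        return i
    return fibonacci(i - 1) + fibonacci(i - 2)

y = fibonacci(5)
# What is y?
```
Call trace (a repeated sub-call is expanded the first time; later identical calls just restate its return value):
fibonacci(i=5)
  fibonacci(i=4)
    fibonacci(i=3)
      fibonacci(i=2)
        fibonacci(i=1)
        -> return 1
        fibonacci(i=0)
        -> return 0
      -> return 1
      fibonacci(i=1)
      -> return 1
    -> return 2
    fibonacci(i=2) -> return 1  (same call as traced above)
  -> return 3
  fibonacci(i=3) -> return 2  (same call as traced above)
-> return 5

Final answer: 5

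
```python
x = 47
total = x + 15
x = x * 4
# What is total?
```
Trace:
  x=47
  x=47, total=62
  x=188, total=62

Final answer: 62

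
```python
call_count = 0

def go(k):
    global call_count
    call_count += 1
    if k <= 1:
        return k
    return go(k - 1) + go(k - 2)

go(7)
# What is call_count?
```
Call trace (a repeated sub-call is expanded the first time; later identical calls just restate its return value):
go(k=7)
  go(k=6)
    go(k=5)
      go(k=4)
        go(k=3)
          go(k=2)
            go(k=1)
            -> return 1
            go(k=0)
            -> return 0
          -> return 1
          go(k=1)
          -> return 1
        -> return 2
        go(k=2) -> return 1  (same call as traced above)
      -> return 3
      go(k=3) -> return 2  (same call as traced above)
    -> return 5
    go(k=4) -> return 3  (same call as traced above)
  -> return 8
  go(k=5) -> return 5  (same call as traced above)
-> return 13

call_count is incremented once per call, so count the calls in each subtree. Let C(k) = number of calls made by go(k).
C(0) = C(1) = 1 (base case, no recursion); C(k) = 1 + C(k - 1) + C(k - 2) otherwise.
C(2) = 1 + C(1) + C(0) = 1 + 1 + 1 = 3
C(3) = 1 + C(2) + C(1) = 1 + 3 + 1 = 5
C(4) = 1 + C(3) + C(2) = 1 + 5 + 3 = 9
C(5) = 1 + C(4) + C(3) = 1 + 9 + 5 = 15
C(6) = 1 + C(5) + C(4) = 1 + 15 + 9 = 25
C(7) = 1 + C(6) + C(5) = 1 + 25 + 15 = 41
call_count = C(7) = 41

Final answer: 41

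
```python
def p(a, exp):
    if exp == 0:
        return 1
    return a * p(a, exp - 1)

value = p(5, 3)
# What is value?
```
Call trace:
p(a=5, exp=3)
  p(a=5, exp=2)
    p(a=5, exp=1)
      p(a=5, exp=0)
      -> return 1
    -> return 5
  -> return 25
-> return 125

Final answer: 125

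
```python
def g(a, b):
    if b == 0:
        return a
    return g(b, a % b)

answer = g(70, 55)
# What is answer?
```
Call trace:
g(a=70, b=55)
  g(a=55, b=15)
    g(a=15, b=10)
      g(a=10, b=5)
        g(a=5, b=0)
        -> return 5
      -> return 5
    -> return 5
  -> return 5
-> return 5

Final answer: 5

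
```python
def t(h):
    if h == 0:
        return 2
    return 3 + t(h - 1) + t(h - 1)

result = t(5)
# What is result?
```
Call trace (a repeated sub-call is expanded the first time; later identical calls just restate its return value):
t(h=5)
  t(h=4)
    t(h=3)
      t(h=2)
        t(h=1)
          t(h=0)
          -> return 2
          t(h=0)
          -> return 2
        -> return 7
        t(h=1) -> return 7  (same call as traced above)
      -> return 17
      t(h=2) -> return 17  (same call as traced above)
    -> return 37
    t(h=3) -> return 37  (same call as traced above)
  -> return 77
  t(h=4) -> return 77  (same call as traced above)
-> return 157

Final answer: 157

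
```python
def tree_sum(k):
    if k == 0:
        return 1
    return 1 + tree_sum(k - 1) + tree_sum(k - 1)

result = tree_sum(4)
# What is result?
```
Call trace (a repeated sub-call is expanded the first time; later identical calls just restate its return value):
tree_sum(k=4)
  tree_sum(k=3)
    tree_sum(k=2)
      tree_sum(k=1)
        tree_sum(k=0)
        -> return 1
        tree_sum(k=0)
        -> return 1
      -> return 3
      tree_sum(k=1) -> return 3  (same call as traced above)
    -> return 7
    tree_sum(k=2) -> return 7  (same call as traced above)
  -> return 15
  tree_sum(k=3) -> return 15  (same call as traced above)
-> return 31

Final answer: 31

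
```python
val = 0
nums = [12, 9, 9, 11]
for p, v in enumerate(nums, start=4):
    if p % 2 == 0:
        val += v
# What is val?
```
Trace:
  val=0
  val=12, p=4, v=12
  val=12, p=5, v=9
  val=21, p=6, v=9
  val=21, p=7, v=11

Final answer: 21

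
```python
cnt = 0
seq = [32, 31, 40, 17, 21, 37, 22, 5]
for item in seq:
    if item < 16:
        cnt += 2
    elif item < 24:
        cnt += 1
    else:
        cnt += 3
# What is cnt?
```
Trace:
  cnt=0
  cnt=3, item=32
  cnt=6, item=31
  cnt=9, item=40
  cnt=10, item=17
  cnt=11, item=21
  cnt=14, item=37
  cnt=15, item=22
  cnt=17, item=5

Final answer: 17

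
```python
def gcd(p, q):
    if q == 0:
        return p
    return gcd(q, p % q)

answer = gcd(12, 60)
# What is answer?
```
Call trace:
gcd(p=12, q=60)
  gcd(p=60, q=12)
    gcd(p=12, q=0)
    -> return 12
  -> return 12
-> return 12

Final answer: 12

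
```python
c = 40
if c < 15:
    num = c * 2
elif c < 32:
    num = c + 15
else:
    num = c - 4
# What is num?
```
Trace:
  c=40
  c=40, num=36

Final answer: 36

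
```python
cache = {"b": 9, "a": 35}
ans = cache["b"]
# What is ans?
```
Trace:
  cache={'b': 9, 'a': 35}
  cache={'b': 9, 'a': 35}, ans=9

Final answer: 9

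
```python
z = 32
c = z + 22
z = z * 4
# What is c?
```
Trace:
  z=32
  z=32, c=54
  z=128, c=54

Final answer: 54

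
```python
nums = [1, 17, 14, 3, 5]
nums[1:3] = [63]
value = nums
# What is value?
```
Trace:
  nums=[1, 17, 14, 3, 5]
  nums=[1, 63, 3, 5]
  nums=[1, 63, 3, 5], value=[1, 63, 3, 5]

Final answer: [1, 63, 3, 5]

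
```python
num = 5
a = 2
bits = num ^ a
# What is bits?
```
Trace:
  num=5
  num=5, a=2
  num=5, a=2, bits=7

Final answer: 7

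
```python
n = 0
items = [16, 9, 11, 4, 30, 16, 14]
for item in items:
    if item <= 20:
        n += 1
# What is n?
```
Trace:
  n=0
  n=1, item=16
  n=2, item=9
  n=3, item=11
  n=4, item=4
  n=4, item=30
  n=5, item=16
  n=6, item=14

Final answer: 6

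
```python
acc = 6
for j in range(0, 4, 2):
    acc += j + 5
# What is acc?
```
Trace:
  acc=6
  acc=11, j=0
  acc=18, j=2

Final answer: 18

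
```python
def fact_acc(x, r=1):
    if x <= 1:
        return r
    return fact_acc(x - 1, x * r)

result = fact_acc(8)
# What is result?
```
Call trace:
fact_acc(x=8, r=1)
  fact_acc(x=7, r=8)
    fact_acc(x=6, r=56)
      fact_acc(x=5, r=336)
        fact_acc(x=4, r=1680)
          fact_acc(x=3, r=6720)
            fact_acc(x=2, r=20160)
              fact_acc(x=1, r=40320)
              -> return 40320
            -> return 40320
          -> return 40320
        -> return 40320
      -> return 40320
    -> return 40320
  -> return 40320
-> return 40320

Final answer: 40320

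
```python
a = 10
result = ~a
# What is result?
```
Trace:
  a=10
  a=10, result=-11

Final answer: -11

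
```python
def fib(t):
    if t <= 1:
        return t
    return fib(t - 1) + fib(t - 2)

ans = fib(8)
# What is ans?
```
Call trace (a repeated sub-call is expanded the first time; later identical calls just restate its return value):
fib(t=8)
  fib(t=7)
    fib(t=6)
      fib(t=5)
        fib(t=4)
          fib(t=3)
            fib(t=2)
              fib(t=1)
              -> return 1
              fib(t=0)
              -> return 0
            -> return 1
            fib(t=1)
            -> return 1
          -> return 2
          fib(t=2) -> return 1  (same call as traced above)
        -> return 3
        fib(t=3) -> return 2  (same call as traced above)
      -> return 5
      fib(t=4) -> return 3  (same call as traced above)
    -> return 8
    fib(t=5) -> return 5  (same call as traced above)
  -> return 13
  fib(t=6) -> return 8  (same call as traced above)
-> return 21

Final answer: 21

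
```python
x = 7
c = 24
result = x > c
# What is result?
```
Trace:
  x=7
  x=7, c=24
  x=7, c=24, result=False

Final answer: False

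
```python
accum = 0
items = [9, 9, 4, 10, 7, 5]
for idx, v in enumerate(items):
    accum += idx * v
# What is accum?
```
Trace:
  accum=0
  accum=0, idx=0, v=9
  accum=9, idx=1, v=9
  accum=17, idx=2, v=4
  accum=47, idx=3, v=10
  accum=75, idx=4, v=7
  accum=100, idx=5, v=5

Final answer: 100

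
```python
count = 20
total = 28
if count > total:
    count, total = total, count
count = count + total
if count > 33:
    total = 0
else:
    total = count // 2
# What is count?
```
Trace:
  count=20
  count=20, total=28
  count=20, total=28
  count=48, total=28
  count=48, total=0

Final answer: 48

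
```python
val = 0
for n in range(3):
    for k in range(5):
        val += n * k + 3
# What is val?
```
Trace:
  val=0
  val=3, n=0, k=0
  val=6, n=0, k=1
  val=9, n=0, k=2
  val=12, n=0, k=3
  val=15, n=0, k=4
  val=18, n=1, k=0
  val=22, n=1, k=1
  val=27, n=1, k=2
  val=33, n=1, k=3
  val=40, n=1, k=4
  val=43, n=2, k=0
  val=48, n=2, k=1
  val=55, n=2, k=2
  val=64, n=2, k=3
  val=75, n=2, k=4

Final answer: 75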